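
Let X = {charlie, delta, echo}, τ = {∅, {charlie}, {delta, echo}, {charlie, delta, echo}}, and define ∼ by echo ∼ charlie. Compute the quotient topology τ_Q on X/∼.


X/∼ = {[charlie=echo], [delta]}; |τ_Q| = 2.

Equivalence classes: [charlie=echo], [delta].
Quotient map π: X → X/∼ sends charlie ↦ [charlie=echo], delta ↦ [delta], echo ↦ [charlie=echo].
For each subset V ⊆ X/∼, compute π^{-1}(V) ⊆ X and check whether π^{-1}(V) ∈ τ. V is open in τ_Q iff π^{-1}(V) ∈ τ.
  V = {}: π^{-1}(V) = ∅ ∈ τ ✓.
  V = {[charlie=echo]}: π^{-1}(V) = {charlie, echo} ∉ τ ✗.
  V = {[delta]}: π^{-1}(V) = {delta} ∉ τ ✗.
  V = {[charlie=echo], [delta]}: π^{-1}(V) = {charlie, delta, echo} ∈ τ ✓.
Open sets in the quotient: τ_Q = {{}, {[charlie=echo], [delta]}} (2 elements).


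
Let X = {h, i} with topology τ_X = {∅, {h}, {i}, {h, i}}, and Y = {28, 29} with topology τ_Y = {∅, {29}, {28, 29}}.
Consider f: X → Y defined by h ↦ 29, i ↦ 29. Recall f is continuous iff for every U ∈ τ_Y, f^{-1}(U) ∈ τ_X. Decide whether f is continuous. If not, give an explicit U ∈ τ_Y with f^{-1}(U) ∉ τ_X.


f IS continuous.

Compute f^{-1}(U) for each U ∈ τ_Y:
  U = ∅: f^{-1}(U) = ∅ ∈ τ_X ✓.
  U = {29}: f^{-1}(U) = {h, i} ∈ τ_X ✓.
  U = {28, 29}: f^{-1}(U) = {h, i} ∈ τ_X ✓.
Every preimage lies in τ_X, so f IS continuous.


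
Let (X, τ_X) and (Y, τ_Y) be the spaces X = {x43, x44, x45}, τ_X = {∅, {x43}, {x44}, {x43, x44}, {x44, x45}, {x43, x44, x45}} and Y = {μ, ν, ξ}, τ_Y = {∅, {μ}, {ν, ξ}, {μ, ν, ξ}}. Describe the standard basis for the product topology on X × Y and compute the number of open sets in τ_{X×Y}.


Basis B = {∅ × ∅, {x43} × {μ}, {x44} × {μ}, {x43, x44} × {μ}, {x43} × {ν, ξ}, {x44, x45} × {μ}, {x44} × {ν, ξ}, {x43} × {μ, ν, ξ}, {x43, x44, x45} × {μ}, {x44} × {μ, ν, ξ}, {x43, x44} × {ν, ξ}, {x44, x45} × {ν, ξ}, {x43, x44} × {μ, ν, ξ}, {x43, x44, x45} × {ν, ξ}, {x44, x45} × {μ, ν, ξ}, {x43, x44, x45} × {μ, ν, ξ}}; |τ_{X×Y}| = 36.

Enumerate products U × V with U ∈ τ_X, V ∈ τ_Y (deduplicated):
  ∅ × ∅ = {} (∅)
  {x43} × {μ} = {(x43,μ)}
  {x44} × {μ} = {(x44,μ)}
  {x43, x44} × {μ} = {(x43,μ), (x44,μ)}
  {x43} × {ν, ξ} = {(x43,ν), (x43,ξ)}
  {x44, x45} × {μ} = {(x44,μ), (x45,μ)}
  {x44} × {ν, ξ} = {(x44,ν), (x44,ξ)}
  {x43} × {μ, ν, ξ} = {(x43,μ), (x43,ν), (x43,ξ)}
  {x43, x44, x45} × {μ} = {(x43,μ), (x44,μ), (x45,μ)}
  {x44} × {μ, ν, ξ} = {(x44,μ), (x44,ν), (x44,ξ)}
  {x43, x44} × {ν, ξ} = {(x43,ν), (x43,ξ), (x44,ν), (x44,ξ)}
  {x44, x45} × {ν, ξ} = {(x44,ν), (x44,ξ), (x45,ν), (x45,ξ)}
  {x43, x44} × {μ, ν, ξ} = {(x43,μ), (x43,ν), (x43,ξ), (x44,μ), (x44,ν), (x44,ξ)}
  {x43, x44, x45} × {ν, ξ} = {(x43,ν), (x43,ξ), (x44,ν), (x44,ξ), (x45,ν), (x45,ξ)}
  {x44, x45} × {μ, ν, ξ} = {(x44,μ), (x44,ν), (x44,ξ), (x45,μ), (x45,ν), (x45,ξ)}
  {x43, x44, x45} × {μ, ν, ξ} = {(x43,μ), (x43,ν), (x43,ξ), (x44,μ), (x44,ν), (x44,ξ), (x45,μ), (x45,ν), (x45,ξ)}
These 16 distinct sets form the basis B.
Close under arbitrary unions to get τ_{X×Y}; counting gives |τ_{X×Y}| = 36.


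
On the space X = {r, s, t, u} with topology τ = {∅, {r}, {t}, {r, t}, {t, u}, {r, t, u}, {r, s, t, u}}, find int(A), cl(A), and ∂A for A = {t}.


int(A) = {t}, cl(A) = {s, t, u}, ∂A = {s, u}.

Closed sets in (X, τ) are complements of opens:
  closed(X, τ) = {∅, {s}, {r, s}, {s, u}, {r, s, u}, {s, t, u}, {r, s, t, u}}.
int(A) = ⋃ {U ∈ τ : U ⊆ A}. Opens contained in A: ∅, {t}.
Taking the union of these: int(A) = {t}.
cl(A) = ⋂ {C closed : A ⊆ C}. Closed sets containing A: {s, t, u}, {r, s, t, u}.
Intersecting these: cl(A) = {s, t, u}.
∂A = cl(A) ∖ int(A) = {s, t, u} ∖ {t} = {s, u}.


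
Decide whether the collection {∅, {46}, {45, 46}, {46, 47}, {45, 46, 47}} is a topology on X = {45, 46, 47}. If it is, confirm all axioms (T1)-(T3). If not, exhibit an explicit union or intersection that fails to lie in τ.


τ IS a topology on X.

Axiom (T1): ∅ ∈ τ? Yes; X ∈ τ? Yes.
Axiom (T2/T3): check pairwise unions and intersections of members of τ.
All pairwise intersections and unions checked — each lies in τ. Therefore τ satisfies (T1), (T2), (T3): it IS a topology on X.


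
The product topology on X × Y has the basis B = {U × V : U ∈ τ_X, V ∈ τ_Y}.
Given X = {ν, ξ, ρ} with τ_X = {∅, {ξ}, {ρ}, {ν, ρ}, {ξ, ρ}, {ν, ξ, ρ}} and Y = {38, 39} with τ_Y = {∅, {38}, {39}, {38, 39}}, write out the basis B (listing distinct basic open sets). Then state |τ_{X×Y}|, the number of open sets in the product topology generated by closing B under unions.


Basis B = {∅ × ∅, {ξ} × {38}, {ξ} × {39}, {ρ} × {38}, {ρ} × {39}, {ν, ρ} × {38}, {ν, ρ} × {39}, {ξ} × {38, 39}, {ξ, ρ} × {38}, {ξ, ρ} × {39}, {ρ} × {38, 39}, {ν, ξ, ρ} × {38}, {ν, ξ, ρ} × {39}, {ν, ρ} × {38, 39}, {ξ, ρ} × {38, 39}, {ν, ξ, ρ} × {38, 39}}; |τ_{X×Y}| = 36.

Enumerate products U × V with U ∈ τ_X, V ∈ τ_Y (deduplicated):
  ∅ × ∅ = {} (∅)
  {ξ} × {38} = {(ξ,38)}
  {ξ} × {39} = {(ξ,39)}
  {ρ} × {38} = {(ρ,38)}
  {ρ} × {39} = {(ρ,39)}
  {ν, ρ} × {38} = {(ν,38), (ρ,38)}
  {ν, ρ} × {39} = {(ν,39), (ρ,39)}
  {ξ} × {38, 39} = {(ξ,38), (ξ,39)}
  {ξ, ρ} × {38} = {(ξ,38), (ρ,38)}
  {ξ, ρ} × {39} = {(ξ,39), (ρ,39)}
  {ρ} × {38, 39} = {(ρ,38), (ρ,39)}
  {ν, ξ, ρ} × {38} = {(ν,38), (ξ,38), (ρ,38)}
  {ν, ξ, ρ} × {39} = {(ν,39), (ξ,39), (ρ,39)}
  {ν, ρ} × {38, 39} = {(ν,38), (ν,39), (ρ,38), (ρ,39)}
  {ξ, ρ} × {38, 39} = {(ξ,38), (ξ,39), (ρ,38), (ρ,39)}
  {ν, ξ, ρ} × {38, 39} = {(ν,38), (ν,39), (ξ,38), (ξ,39), (ρ,38), (ρ,39)}
These 16 distinct sets form the basis B.
Close under arbitrary unions to get τ_{X×Y}; counting gives |τ_{X×Y}| = 36.


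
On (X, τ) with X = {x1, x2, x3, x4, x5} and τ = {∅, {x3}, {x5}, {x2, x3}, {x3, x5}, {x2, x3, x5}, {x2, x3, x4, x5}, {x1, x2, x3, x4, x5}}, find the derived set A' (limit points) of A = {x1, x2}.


A' = {x1, x4}

For each x ∈ X, list the open sets U ∈ τ with x ∈ U, then check whether U ∩ (A ∖ {x}) ≠ ∅ for every such U.
  x = x1: opens ∋ x are {x1, x2, x3, x4, x5}; each meets A ∖ {x1}, so x IS a limit point.
  x = x2: open {x2, x3} ∋ x has {x2, x3} ∩ (A ∖ {x2}) = ∅, so x is NOT a limit point.
  x = x3: open {x3} ∋ x has {x3} ∩ (A ∖ {x3}) = ∅, so x is NOT a limit point.
  x = x4: opens ∋ x are {x2, x3, x4, x5}, {x1, x2, x3, x4, x5}; each meets A ∖ {x4}, so x IS a limit point.
  x = x5: open {x5} ∋ x has {x5} ∩ (A ∖ {x5}) = ∅, so x is NOT a limit point.
Collecting: A' = {x1, x4}.


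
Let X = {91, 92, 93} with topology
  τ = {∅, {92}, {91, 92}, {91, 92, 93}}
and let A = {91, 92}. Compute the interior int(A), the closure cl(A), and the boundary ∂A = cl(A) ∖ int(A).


int(A) = {91, 92}, cl(A) = {91, 92, 93}, ∂A = {93}.

Closed sets in (X, τ) are complements of opens:
  closed(X, τ) = {∅, {93}, {91, 93}, {91, 92, 93}}.
int(A) = ⋃ {U ∈ τ : U ⊆ A}. Opens contained in A: ∅, {92}, {91, 92}.
Taking the union of these: int(A) = {91, 92}.
cl(A) = ⋂ {C closed : A ⊆ C}. Closed sets containing A: {91, 92, 93}.
Intersecting these: cl(A) = {91, 92, 93}.
∂A = cl(A) ∖ int(A) = {91, 92, 93} ∖ {91, 92} = {93}.


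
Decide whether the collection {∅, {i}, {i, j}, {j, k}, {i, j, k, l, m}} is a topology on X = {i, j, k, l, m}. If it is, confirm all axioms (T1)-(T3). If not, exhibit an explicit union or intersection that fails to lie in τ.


τ is NOT a topology on X.

Axiom (T1): ∅ ∈ τ? Yes; X ∈ τ? Yes.
Axiom (T2/T3): check pairwise unions and intersections of members of τ.
Counterexample for (T2): {i} ∪ {j, k} = {i, j, k} ∉ τ. Therefore τ is NOT a topology.


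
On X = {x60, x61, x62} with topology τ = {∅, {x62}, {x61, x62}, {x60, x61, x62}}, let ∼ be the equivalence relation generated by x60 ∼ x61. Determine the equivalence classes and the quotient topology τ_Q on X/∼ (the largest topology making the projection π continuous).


X/∼ = {[x60=x61], [x62]}; |τ_Q| = 3.

Equivalence classes: [x60=x61], [x62].
Quotient map π: X → X/∼ sends x60 ↦ [x60=x61], x61 ↦ [x60=x61], x62 ↦ [x62].
For each subset V ⊆ X/∼, compute π^{-1}(V) ⊆ X and check whether π^{-1}(V) ∈ τ. V is open in τ_Q iff π^{-1}(V) ∈ τ.
  V = {}: π^{-1}(V) = ∅ ∈ τ ✓.
  V = {[x60=x61]}: π^{-1}(V) = {x60, x61} ∉ τ ✗.
  V = {[x62]}: π^{-1}(V) = {x62} ∈ τ ✓.
  V = {[x60=x61], [x62]}: π^{-1}(V) = {x60, x61, x62} ∈ τ ✓.
Open sets in the quotient: τ_Q = {{}, {[x62]}, {[x60=x61], [x62]}} (3 elements).


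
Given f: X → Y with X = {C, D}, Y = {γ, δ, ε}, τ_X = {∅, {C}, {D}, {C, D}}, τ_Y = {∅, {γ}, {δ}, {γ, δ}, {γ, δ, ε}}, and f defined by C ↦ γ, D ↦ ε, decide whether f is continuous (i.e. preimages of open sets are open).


f IS continuous.

Compute f^{-1}(U) for each U ∈ τ_Y:
  U = ∅: f^{-1}(U) = ∅ ∈ τ_X ✓.
  U = {γ}: f^{-1}(U) = {C} ∈ τ_X ✓.
  U = {δ}: f^{-1}(U) = ∅ ∈ τ_X ✓.
  U = {γ, δ}: f^{-1}(U) = {C} ∈ τ_X ✓.
  U = {γ, δ, ε}: f^{-1}(U) = {C, D} ∈ τ_X ✓.
Every preimage lies in τ_X, so f IS continuous.


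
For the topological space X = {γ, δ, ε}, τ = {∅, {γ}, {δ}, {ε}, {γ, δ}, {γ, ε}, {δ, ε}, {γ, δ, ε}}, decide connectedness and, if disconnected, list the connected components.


(X, τ) is disconnected; components = [{γ}, {δ}, {ε}].

Find clopen sets (U ∈ τ with X ∖ U ∈ τ):
  U = ∅, X ∖ U = {γ, δ, ε} — both open, so U is clopen.
  U = {γ}, X ∖ U = {δ, ε} — both open, so U is clopen.
  U = {δ}, X ∖ U = {γ, ε} — both open, so U is clopen.
  U = {ε}, X ∖ U = {γ, δ} — both open, so U is clopen.
  U = {γ, δ}, X ∖ U = {ε} — both open, so U is clopen.
  U = {γ, ε}, X ∖ U = {δ} — both open, so U is clopen.
  U = {δ, ε}, X ∖ U = {γ} — both open, so U is clopen.
  U = {γ, δ, ε}, X ∖ U = ∅ — both open, so U is clopen.
Nontrivial clopen(s) exist: e.g. {δ, ε}. So (X, τ) is disconnected.
Compute connected components by grouping points that agree on all clopens:
  component: {γ}
  component: {δ}
  component: {ε}


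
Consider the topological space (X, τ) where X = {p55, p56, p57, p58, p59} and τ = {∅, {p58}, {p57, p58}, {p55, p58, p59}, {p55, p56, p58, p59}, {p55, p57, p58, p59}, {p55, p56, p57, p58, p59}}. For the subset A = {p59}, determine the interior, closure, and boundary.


int(A) = ∅, cl(A) = {p55, p56, p59}, ∂A = {p55, p56, p59}.

Closed sets in (X, τ) are complements of opens:
  closed(X, τ) = {∅, {p56}, {p57}, {p56, p57}, {p55, p56, p59}, {p55, p56, p57, p59}, {p55, p56, p57, p58, p59}}.
int(A) = ⋃ {U ∈ τ : U ⊆ A}. Opens contained in A: ∅.
Taking the union of these: int(A) = ∅.
cl(A) = ⋂ {C closed : A ⊆ C}. Closed sets containing A: {p55, p56, p59}, {p55, p56, p57, p59}, {p55, p56, p57, p58, p59}.
Intersecting these: cl(A) = {p55, p56, p59}.
∂A = cl(A) ∖ int(A) = {p55, p56, p59} ∖ ∅ = {p55, p56, p59}.


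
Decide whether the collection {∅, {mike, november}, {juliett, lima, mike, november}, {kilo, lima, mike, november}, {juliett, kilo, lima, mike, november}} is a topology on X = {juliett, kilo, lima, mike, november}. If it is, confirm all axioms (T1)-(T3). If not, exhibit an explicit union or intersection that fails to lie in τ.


τ is NOT a topology on X.

Axiom (T1): ∅ ∈ τ? Yes; X ∈ τ? Yes.
Axiom (T2/T3): check pairwise unions and intersections of members of τ.
Counterexample for (T3): {juliett, lima, mike, november} ∩ {kilo, lima, mike, november} = {lima, mike, november} ∉ τ. Therefore τ is NOT a topology.


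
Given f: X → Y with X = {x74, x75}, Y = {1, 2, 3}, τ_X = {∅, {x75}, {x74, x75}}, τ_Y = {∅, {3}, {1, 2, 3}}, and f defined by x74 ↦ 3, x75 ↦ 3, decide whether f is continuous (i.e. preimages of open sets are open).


f IS continuous.

Compute f^{-1}(U) for each U ∈ τ_Y:
  U = ∅: f^{-1}(U) = ∅ ∈ τ_X ✓.
  U = {3}: f^{-1}(U) = {x74, x75} ∈ τ_X ✓.
  U = {1, 2, 3}: f^{-1}(U) = {x74, x75} ∈ τ_X ✓.
Every preimage lies in τ_X, so f IS continuous.


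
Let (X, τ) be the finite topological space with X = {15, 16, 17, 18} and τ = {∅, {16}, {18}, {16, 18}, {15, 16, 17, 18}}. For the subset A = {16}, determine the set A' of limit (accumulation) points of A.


A' = {15, 17}

For each x ∈ X, list the open sets U ∈ τ with x ∈ U, then check whether U ∩ (A ∖ {x}) ≠ ∅ for every such U.
  x = 15: opens ∋ x are {15, 16, 17, 18}; each meets A ∖ {15}, so x IS a limit point.
  x = 16: open {16} ∋ x has {16} ∩ (A ∖ {16}) = ∅, so x is NOT a limit point.
  x = 17: opens ∋ x are {15, 16, 17, 18}; each meets A ∖ {17}, so x IS a limit point.
  x = 18: open {18} ∋ x has {18} ∩ (A ∖ {18}) = ∅, so x is NOT a limit point.
Collecting: A' = {15, 17}.


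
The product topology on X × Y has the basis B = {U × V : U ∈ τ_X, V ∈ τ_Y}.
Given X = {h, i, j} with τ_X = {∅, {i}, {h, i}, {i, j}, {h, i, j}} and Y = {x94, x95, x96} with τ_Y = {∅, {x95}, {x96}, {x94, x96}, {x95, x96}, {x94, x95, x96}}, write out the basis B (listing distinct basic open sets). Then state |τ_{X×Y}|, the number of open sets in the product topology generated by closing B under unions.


Basis B = {∅ × ∅, {i} × {x95}, {i} × {x96}, {h, i} × {x95}, {h, i} × {x96}, {i} × {x94, x96}, {i} × {x95, x96}, {i, j} × {x95}, {i, j} × {x96}, {h, i, j} × {x95}, {h, i, j} × {x96}, {i} × {x94, x95, x96}, {h, i} × {x94, x96}, {h, i} × {x95, x96}, {i, j} × {x94, x96}, {i, j} × {x95, x96}, {h, i} × {x94, x95, x96}, {h, i, j} × {x94, x96}, {h, i, j} × {x95, x96}, {i, j} × {x94, x95, x96}, {h, i, j} × {x94, x95, x96}}; |τ_{X×Y}| = 70.

Enumerate products U × V with U ∈ τ_X, V ∈ τ_Y (deduplicated):
  ∅ × ∅ = {} (∅)
  {i} × {x95} = {(i,x95)}
  {i} × {x96} = {(i,x96)}
  {h, i} × {x95} = {(h,x95), (i,x95)}
  {h, i} × {x96} = {(h,x96), (i,x96)}
  {i} × {x94, x96} = {(i,x94), (i,x96)}
  {i} × {x95, x96} = {(i,x95), (i,x96)}
  {i, j} × {x95} = {(i,x95), (j,x95)}
  {i, j} × {x96} = {(i,x96), (j,x96)}
  {h, i, j} × {x95} = {(h,x95), (i,x95), (j,x95)}
  {h, i, j} × {x96} = {(h,x96), (i,x96), (j,x96)}
  {i} × {x94, x95, x96} = {(i,x94), (i,x95), (i,x96)}
  {h, i} × {x94, x96} = {(h,x94), (h,x96), (i,x94), (i,x96)}
  {h, i} × {x95, x96} = {(h,x95), (h,x96), (i,x95), (i,x96)}
  {i, j} × {x94, x96} = {(i,x94), (i,x96), (j,x94), (j,x96)}
  {i, j} × {x95, x96} = {(i,x95), (i,x96), (j,x95), (j,x96)}
  {h, i} × {x94, x95, x96} = {(h,x94), (h,x95), (h,x96), (i,x94), (i,x95), (i,x96)}
  {h, i, j} × {x94, x96} = {(h,x94), (h,x96), (i,x94), (i,x96), (j,x94), (j,x96)}
  {h, i, j} × {x95, x96} = {(h,x95), (h,x96), (i,x95), (i,x96), (j,x95), (j,x96)}
  {i, j} × {x94, x95, x96} = {(i,x94), (i,x95), (i,x96), (j,x94), (j,x95), (j,x96)}
  {h, i, j} × {x94, x95, x96} = {(h,x94), (h,x95), (h,x96), (i,x94), (i,x95), (i,x96), (j,x94), (j,x95), (j,x96)}
These 21 distinct sets form the basis B.
Close under arbitrary unions to get τ_{X×Y}; counting gives |τ_{X×Y}| = 70.


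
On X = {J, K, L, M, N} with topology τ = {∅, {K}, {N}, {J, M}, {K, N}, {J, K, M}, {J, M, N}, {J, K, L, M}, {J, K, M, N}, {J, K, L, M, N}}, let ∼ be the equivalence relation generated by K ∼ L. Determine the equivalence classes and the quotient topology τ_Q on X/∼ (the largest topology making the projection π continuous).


X/∼ = {[J], [K=L], [M], [N]}; |τ_Q| = 6.

Equivalence classes: [J], [K=L], [M], [N].
Quotient map π: X → X/∼ sends J ↦ [J], K ↦ [K=L], L ↦ [K=L], M ↦ [M], N ↦ [N].
For each subset V ⊆ X/∼, compute π^{-1}(V) ⊆ X and check whether π^{-1}(V) ∈ τ. V is open in τ_Q iff π^{-1}(V) ∈ τ.
  V = {}: π^{-1}(V) = ∅ ∈ τ ✓.
  V = {[J]}: π^{-1}(V) = {J} ∉ τ ✗.
  V = {[K=L]}: π^{-1}(V) = {K, L} ∉ τ ✗.
  V = {[J], [K=L]}: π^{-1}(V) = {J, K, L} ∉ τ ✗.
  V = {[M]}: π^{-1}(V) = {M} ∉ τ ✗.
  V = {[J], [M]}: π^{-1}(V) = {J, M} ∈ τ ✓.
  V = {[K=L], [M]}: π^{-1}(V) = {K, L, M} ∉ τ ✗.
  V = {[J], [K=L], [M]}: π^{-1}(V) = {J, K, L, M} ∈ τ ✓.
  V = {[N]}: π^{-1}(V) = {N} ∈ τ ✓.
  V = {[J], [N]}: π^{-1}(V) = {J, N} ∉ τ ✗.
  V = {[K=L], [N]}: π^{-1}(V) = {K, L, N} ∉ τ ✗.
  V = {[J], [K=L], [N]}: π^{-1}(V) = {J, K, L, N} ∉ τ ✗.
  V = {[M], [N]}: π^{-1}(V) = {M, N} ∉ τ ✗.
  V = {[J], [M], [N]}: π^{-1}(V) = {J, M, N} ∈ τ ✓.
  V = {[K=L], [M], [N]}: π^{-1}(V) = {K, L, M, N} ∉ τ ✗.
  V = {[J], [K=L], [M], [N]}: π^{-1}(V) = {J, K, L, M, N} ∈ τ ✓.
Open sets in the quotient: τ_Q = {{}, {[J], [M]}, {[J], [K=L], [M]}, {[N]}, {[J], [M], [N]}, {[J], [K=L], [M], [N]}} (6 elements).


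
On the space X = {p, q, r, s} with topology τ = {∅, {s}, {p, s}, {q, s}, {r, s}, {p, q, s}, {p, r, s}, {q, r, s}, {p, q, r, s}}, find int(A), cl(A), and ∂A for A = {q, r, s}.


int(A) = {q, r, s}, cl(A) = {p, q, r, s}, ∂A = {p}.

Closed sets in (X, τ) are complements of opens:
  closed(X, τ) = {∅, {p}, {q}, {r}, {p, q}, {p, r}, {q, r}, {p, q, r}, {p, q, r, s}}.
int(A) = ⋃ {U ∈ τ : U ⊆ A}. Opens contained in A: ∅, {s}, {q, s}, {r, s}, {q, r, s}.
Taking the union of these: int(A) = {q, r, s}.
cl(A) = ⋂ {C closed : A ⊆ C}. Closed sets containing A: {p, q, r, s}.
Intersecting these: cl(A) = {p, q, r, s}.
∂A = cl(A) ∖ int(A) = {p, q, r, s} ∖ {q, r, s} = {p}.


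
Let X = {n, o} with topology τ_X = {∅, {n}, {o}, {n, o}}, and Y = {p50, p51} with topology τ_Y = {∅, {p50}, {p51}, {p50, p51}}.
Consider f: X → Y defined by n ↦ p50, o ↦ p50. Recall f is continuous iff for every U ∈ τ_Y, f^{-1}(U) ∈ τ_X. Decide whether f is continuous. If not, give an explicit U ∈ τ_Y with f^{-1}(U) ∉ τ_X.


f IS continuous.

Compute f^{-1}(U) for each U ∈ τ_Y:
  U = ∅: f^{-1}(U) = ∅ ∈ τ_X ✓.
  U = {p50}: f^{-1}(U) = {n, o} ∈ τ_X ✓.
  U = {p51}: f^{-1}(U) = ∅ ∈ τ_X ✓.
  U = {p50, p51}: f^{-1}(U) = {n, o} ∈ τ_X ✓.
Every preimage lies in τ_X, so f IS continuous.


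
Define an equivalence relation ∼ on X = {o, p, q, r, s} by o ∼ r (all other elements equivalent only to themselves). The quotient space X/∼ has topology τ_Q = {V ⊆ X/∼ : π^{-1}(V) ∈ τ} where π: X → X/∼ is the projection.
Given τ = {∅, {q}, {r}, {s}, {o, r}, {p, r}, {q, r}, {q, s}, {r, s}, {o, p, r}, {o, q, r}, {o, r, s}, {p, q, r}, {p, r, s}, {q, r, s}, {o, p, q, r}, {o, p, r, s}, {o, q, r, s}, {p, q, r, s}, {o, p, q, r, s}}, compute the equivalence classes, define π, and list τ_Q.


X/∼ = {[o=r], [p], [q], [s]}; |τ_Q| = 12.

Equivalence classes: [o=r], [p], [q], [s].
Quotient map π: X → X/∼ sends o ↦ [o=r], p ↦ [p], q ↦ [q], r ↦ [o=r], s ↦ [s].
For each subset V ⊆ X/∼, compute π^{-1}(V) ⊆ X and check whether π^{-1}(V) ∈ τ. V is open in τ_Q iff π^{-1}(V) ∈ τ.
  V = {}: π^{-1}(V) = ∅ ∈ τ ✓.
  V = {[o=r]}: π^{-1}(V) = {o, r} ∈ τ ✓.
  V = {[p]}: π^{-1}(V) = {p} ∉ τ ✗.
  V = {[o=r], [p]}: π^{-1}(V) = {o, p, r} ∈ τ ✓.
  V = {[q]}: π^{-1}(V) = {q} ∈ τ ✓.
  V = {[o=r], [q]}: π^{-1}(V) = {o, q, r} ∈ τ ✓.
  V = {[p], [q]}: π^{-1}(V) = {p, q} ∉ τ ✗.
  V = {[o=r], [p], [q]}: π^{-1}(V) = {o, p, q, r} ∈ τ ✓.
  V = {[s]}: π^{-1}(V) = {s} ∈ τ ✓.
  V = {[o=r], [s]}: π^{-1}(V) = {o, r, s} ∈ τ ✓.
  V = {[p], [s]}: π^{-1}(V) = {p, s} ∉ τ ✗.
  V = {[o=r], [p], [s]}: π^{-1}(V) = {o, p, r, s} ∈ τ ✓.
  V = {[q], [s]}: π^{-1}(V) = {q, s} ∈ τ ✓.
  V = {[o=r], [q], [s]}: π^{-1}(V) = {o, q, r, s} ∈ τ ✓.
  V = {[p], [q], [s]}: π^{-1}(V) = {p, q, s} ∉ τ ✗.
  V = {[o=r], [p], [q], [s]}: π^{-1}(V) = {o, p, q, r, s} ∈ τ ✓.
Open sets in the quotient: τ_Q = {{}, {[o=r]}, {[o=r], [p]}, {[q]}, {[o=r], [q]}, {[o=r], [p], [q]}, {[s]}, {[o=r], [s]}, {[o=r], [p], [s]}, {[q], [s]}, {[o=r], [q], [s]}, {[o=r], [p], [q], [s]}} (12 elements).


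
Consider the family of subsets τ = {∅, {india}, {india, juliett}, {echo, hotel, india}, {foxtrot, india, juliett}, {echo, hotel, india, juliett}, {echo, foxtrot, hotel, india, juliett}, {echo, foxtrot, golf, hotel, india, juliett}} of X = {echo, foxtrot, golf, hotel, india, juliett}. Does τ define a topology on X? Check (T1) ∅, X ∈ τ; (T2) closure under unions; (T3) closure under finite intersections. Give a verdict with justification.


τ IS a topology on X.

Axiom (T1): ∅ ∈ τ? Yes; X ∈ τ? Yes.
Axiom (T2/T3): check pairwise unions and intersections of members of τ.
All pairwise intersections and unions checked — each lies in τ. Therefore τ satisfies (T1), (T2), (T3): it IS a topology on X.


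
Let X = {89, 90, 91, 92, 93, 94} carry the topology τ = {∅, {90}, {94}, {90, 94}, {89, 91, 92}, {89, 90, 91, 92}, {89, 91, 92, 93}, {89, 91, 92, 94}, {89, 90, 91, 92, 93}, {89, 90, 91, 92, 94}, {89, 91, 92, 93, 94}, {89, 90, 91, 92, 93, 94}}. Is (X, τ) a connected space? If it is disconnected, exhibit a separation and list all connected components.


(X, τ) is disconnected; components = [{90}, {94}, {89, 91, 92, 93}].

Find clopen sets (U ∈ τ with X ∖ U ∈ τ):
  U = ∅, X ∖ U = {89, 90, 91, 92, 93, 94} — both open, so U is clopen.
  U = {90}, X ∖ U = {89, 91, 92, 93, 94} — both open, so U is clopen.
  U = {94}, X ∖ U = {89, 90, 91, 92, 93} — both open, so U is clopen.
  U = {90, 94}, X ∖ U = {89, 91, 92, 93} — both open, so U is clopen.
  U = {89, 91, 92, 93}, X ∖ U = {90, 94} — both open, so U is clopen.
  U = {89, 90, 91, 92, 93}, X ∖ U = {94} — both open, so U is clopen.
  U = {89, 91, 92, 93, 94}, X ∖ U = {90} — both open, so U is clopen.
  U = {89, 90, 91, 92, 93, 94}, X ∖ U = ∅ — both open, so U is clopen.
Nontrivial clopen(s) exist: e.g. {90}. So (X, τ) is disconnected.
Compute connected components by grouping points that agree on all clopens:
  component: {90}
  component: {94}
  component: {89, 91, 92, 93}


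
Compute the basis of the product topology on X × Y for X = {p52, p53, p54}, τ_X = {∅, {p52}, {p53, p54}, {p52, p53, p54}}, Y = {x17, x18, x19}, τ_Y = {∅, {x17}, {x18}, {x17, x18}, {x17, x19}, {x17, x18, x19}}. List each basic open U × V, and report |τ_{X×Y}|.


Basis B = {∅ × ∅, {p52} × {x17}, {p52} × {x18}, {p52} × {x17, x18}, {p52} × {x17, x19}, {p53, p54} × {x17}, {p53, p54} × {x18}, {p52} × {x17, x18, x19}, {p52, p53, p54} × {x17}, {p52, p53, p54} × {x18}, {p53, p54} × {x17, x18}, {p53, p54} × {x17, x19}, {p52, p53, p54} × {x17, x18}, {p52, p53, p54} × {x17, x19}, {p53, p54} × {x17, x18, x19}, {p52, p53, p54} × {x17, x18, x19}}; |τ_{X×Y}| = 36.

Enumerate products U × V with U ∈ τ_X, V ∈ τ_Y (deduplicated):
  ∅ × ∅ = {} (∅)
  {p52} × {x17} = {(p52,x17)}
  {p52} × {x18} = {(p52,x18)}
  {p52} × {x17, x18} = {(p52,x17), (p52,x18)}
  {p52} × {x17, x19} = {(p52,x17), (p52,x19)}
  {p53, p54} × {x17} = {(p53,x17), (p54,x17)}
  {p53, p54} × {x18} = {(p53,x18), (p54,x18)}
  {p52} × {x17, x18, x19} = {(p52,x17), (p52,x18), (p52,x19)}
  {p52, p53, p54} × {x17} = {(p52,x17), (p53,x17), (p54,x17)}
  {p52, p53, p54} × {x18} = {(p52,x18), (p53,x18), (p54,x18)}
  {p53, p54} × {x17, x18} = {(p53,x17), (p53,x18), (p54,x17), (p54,x18)}
  {p53, p54} × {x17, x19} = {(p53,x17), (p53,x19), (p54,x17), (p54,x19)}
  {p52, p53, p54} × {x17, x18} = {(p52,x17), (p52,x18), (p53,x17), (p53,x18), (p54,x17), (p54,x18)}
  {p52, p53, p54} × {x17, x19} = {(p52,x17), (p52,x19), (p53,x17), (p53,x19), (p54,x17), (p54,x19)}
  {p53, p54} × {x17, x18, x19} = {(p53,x17), (p53,x18), (p53,x19), (p54,x17), (p54,x18), (p54,x19)}
  {p52, p53, p54} × {x17, x18, x19} = {(p52,x17), (p52,x18), (p52,x19), (p53,x17), (p53,x18), (p53,x19), (p54,x17), (p54,x18), (p54,x19)}
These 16 distinct sets form the basis B.
Close under arbitrary unions to get τ_{X×Y}; counting gives |τ_{X×Y}| = 36.


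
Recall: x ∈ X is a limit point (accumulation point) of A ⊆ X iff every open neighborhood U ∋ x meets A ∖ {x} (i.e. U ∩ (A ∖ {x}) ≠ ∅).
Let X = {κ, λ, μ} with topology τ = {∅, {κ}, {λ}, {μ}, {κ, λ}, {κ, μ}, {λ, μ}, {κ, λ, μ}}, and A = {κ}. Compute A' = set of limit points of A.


A' = ∅

For each x ∈ X, list the open sets U ∈ τ with x ∈ U, then check whether U ∩ (A ∖ {x}) ≠ ∅ for every such U.
  x = κ: open {κ} ∋ x has {κ} ∩ (A ∖ {κ}) = ∅, so x is NOT a limit point.
  x = λ: open {λ} ∋ x has {λ} ∩ (A ∖ {λ}) = ∅, so x is NOT a limit point.
  x = μ: open {μ} ∋ x has {μ} ∩ (A ∖ {μ}) = ∅, so x is NOT a limit point.
Collecting: A' = ∅.


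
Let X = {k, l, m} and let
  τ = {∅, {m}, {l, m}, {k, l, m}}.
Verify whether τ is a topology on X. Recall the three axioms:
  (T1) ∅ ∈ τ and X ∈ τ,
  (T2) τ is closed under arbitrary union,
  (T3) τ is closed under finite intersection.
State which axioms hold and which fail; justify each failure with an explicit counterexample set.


τ IS a topology on X.

Axiom (T1): ∅ ∈ τ? Yes; X ∈ τ? Yes.
Axiom (T2/T3): check pairwise unions and intersections of members of τ.
All pairwise intersections and unions checked — each lies in τ. Therefore τ satisfies (T1), (T2), (T3): it IS a topology on X.


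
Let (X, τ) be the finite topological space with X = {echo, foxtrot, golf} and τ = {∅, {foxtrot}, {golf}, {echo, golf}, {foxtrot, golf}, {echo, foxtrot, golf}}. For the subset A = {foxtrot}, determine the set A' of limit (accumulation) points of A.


A' = ∅

For each x ∈ X, list the open sets U ∈ τ with x ∈ U, then check whether U ∩ (A ∖ {x}) ≠ ∅ for every such U.
  x = echo: open {echo, golf} ∋ x has {echo, golf} ∩ (A ∖ {echo}) = ∅, so x is NOT a limit point.
  x = foxtrot: open {foxtrot} ∋ x has {foxtrot} ∩ (A ∖ {foxtrot}) = ∅, so x is NOT a limit point.
  x = golf: open {golf} ∋ x has {golf} ∩ (A ∖ {golf}) = ∅, so x is NOT a limit point.
Collecting: A' = ∅.


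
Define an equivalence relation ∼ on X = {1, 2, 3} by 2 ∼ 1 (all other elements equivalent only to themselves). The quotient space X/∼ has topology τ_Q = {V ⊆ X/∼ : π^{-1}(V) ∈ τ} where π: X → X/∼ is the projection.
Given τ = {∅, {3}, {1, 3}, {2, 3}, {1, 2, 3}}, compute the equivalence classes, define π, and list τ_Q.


X/∼ = {[1=2], [3]}; |τ_Q| = 3.

Equivalence classes: [1=2], [3].
Quotient map π: X → X/∼ sends 1 ↦ [1=2], 2 ↦ [1=2], 3 ↦ [3].
For each subset V ⊆ X/∼, compute π^{-1}(V) ⊆ X and check whether π^{-1}(V) ∈ τ. V is open in τ_Q iff π^{-1}(V) ∈ τ.
  V = {}: π^{-1}(V) = ∅ ∈ τ ✓.
  V = {[1=2]}: π^{-1}(V) = {1, 2} ∉ τ ✗.
  V = {[3]}: π^{-1}(V) = {3} ∈ τ ✓.
  V = {[1=2], [3]}: π^{-1}(V) = {1, 2, 3} ∈ τ ✓.
Open sets in the quotient: τ_Q = {{}, {[3]}, {[1=2], [3]}} (3 elements).


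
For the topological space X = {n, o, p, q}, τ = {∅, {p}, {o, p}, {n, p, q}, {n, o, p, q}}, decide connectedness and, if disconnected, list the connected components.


(X, τ) is connected.

Find clopen sets (U ∈ τ with X ∖ U ∈ τ):
  U = ∅, X ∖ U = {n, o, p, q} — both open, so U is clopen.
  U = {n, o, p, q}, X ∖ U = ∅ — both open, so U is clopen.
Only trivial clopens (∅ and X) exist, so (X, τ) is connected.
Compute connected components by grouping points that agree on all clopens:
  component: {n, o, p, q}


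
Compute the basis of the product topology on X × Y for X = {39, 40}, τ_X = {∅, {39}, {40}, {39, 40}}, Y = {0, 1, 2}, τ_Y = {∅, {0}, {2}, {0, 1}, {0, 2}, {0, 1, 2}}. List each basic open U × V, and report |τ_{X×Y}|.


Basis B = {∅ × ∅, {39} × {0}, {39} × {2}, {40} × {0}, {40} × {2}, {39} × {0, 1}, {39} × {0, 2}, {39, 40} × {0}, {39, 40} × {2}, {40} × {0, 1}, {40} × {0, 2}, {39} × {0, 1, 2}, {40} × {0, 1, 2}, {39, 40} × {0, 1}, {39, 40} × {0, 2}, {39, 40} × {0, 1, 2}}; |τ_{X×Y}| = 36.

Enumerate products U × V with U ∈ τ_X, V ∈ τ_Y (deduplicated):
  ∅ × ∅ = {} (∅)
  {39} × {0} = {(39,0)}
  {39} × {2} = {(39,2)}
  {40} × {0} = {(40,0)}
  {40} × {2} = {(40,2)}
  {39} × {0, 1} = {(39,0), (39,1)}
  {39} × {0, 2} = {(39,0), (39,2)}
  {39, 40} × {0} = {(39,0), (40,0)}
  {39, 40} × {2} = {(39,2), (40,2)}
  {40} × {0, 1} = {(40,0), (40,1)}
  {40} × {0, 2} = {(40,0), (40,2)}
  {39} × {0, 1, 2} = {(39,0), (39,1), (39,2)}
  {40} × {0, 1, 2} = {(40,0), (40,1), (40,2)}
  {39, 40} × {0, 1} = {(39,0), (39,1), (40,0), (40,1)}
  {39, 40} × {0, 2} = {(39,0), (39,2), (40,0), (40,2)}
  {39, 40} × {0, 1, 2} = {(39,0), (39,1), (39,2), (40,0), (40,1), (40,2)}
These 16 distinct sets form the basis B.
Close under arbitrary unions to get τ_{X×Y}; counting gives |τ_{X×Y}| = 36.


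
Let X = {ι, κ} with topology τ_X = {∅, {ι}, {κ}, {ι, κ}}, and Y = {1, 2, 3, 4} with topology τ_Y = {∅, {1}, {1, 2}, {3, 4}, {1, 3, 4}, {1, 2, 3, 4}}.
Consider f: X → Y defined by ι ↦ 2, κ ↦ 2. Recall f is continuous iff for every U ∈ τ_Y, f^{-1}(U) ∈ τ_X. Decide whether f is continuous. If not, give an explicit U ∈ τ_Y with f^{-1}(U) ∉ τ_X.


f IS continuous.

Compute f^{-1}(U) for each U ∈ τ_Y:
  U = ∅: f^{-1}(U) = ∅ ∈ τ_X ✓.
  U = {1}: f^{-1}(U) = ∅ ∈ τ_X ✓.
  U = {1, 2}: f^{-1}(U) = {ι, κ} ∈ τ_X ✓.
  U = {3, 4}: f^{-1}(U) = ∅ ∈ τ_X ✓.
  U = {1, 3, 4}: f^{-1}(U) = ∅ ∈ τ_X ✓.
  U = {1, 2, 3, 4}: f^{-1}(U) = {ι, κ} ∈ τ_X ✓.
Every preimage lies in τ_X, so f IS continuous.


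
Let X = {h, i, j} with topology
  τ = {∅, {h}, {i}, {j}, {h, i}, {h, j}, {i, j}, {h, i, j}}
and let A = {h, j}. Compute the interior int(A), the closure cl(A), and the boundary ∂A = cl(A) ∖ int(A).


int(A) = {h, j}, cl(A) = {h, j}, ∂A = ∅.

Closed sets in (X, τ) are complements of opens:
  closed(X, τ) = {∅, {h}, {i}, {j}, {h, i}, {h, j}, {i, j}, {h, i, j}}.
int(A) = ⋃ {U ∈ τ : U ⊆ A}. Opens contained in A: ∅, {h}, {j}, {h, j}.
Taking the union of these: int(A) = {h, j}.
cl(A) = ⋂ {C closed : A ⊆ C}. Closed sets containing A: {h, j}, {h, i, j}.
Intersecting these: cl(A) = {h, j}.
∂A = cl(A) ∖ int(A) = {h, j} ∖ {h, j} = ∅.


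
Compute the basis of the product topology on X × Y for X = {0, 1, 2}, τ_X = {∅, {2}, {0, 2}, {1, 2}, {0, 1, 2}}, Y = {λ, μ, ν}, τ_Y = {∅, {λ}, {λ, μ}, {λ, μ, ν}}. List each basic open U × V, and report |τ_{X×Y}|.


Basis B = {∅ × ∅, {2} × {λ}, {0, 2} × {λ}, {1, 2} × {λ}, {2} × {λ, μ}, {0, 1, 2} × {λ}, {2} × {λ, μ, ν}, {0, 2} × {λ, μ}, {1, 2} × {λ, μ}, {0, 2} × {λ, μ, ν}, {0, 1, 2} × {λ, μ}, {1, 2} × {λ, μ, ν}, {0, 1, 2} × {λ, μ, ν}}; |τ_{X×Y}| = 30.

Enumerate products U × V with U ∈ τ_X, V ∈ τ_Y (deduplicated):
  ∅ × ∅ = {} (∅)
  {2} × {λ} = {(2,λ)}
  {0, 2} × {λ} = {(0,λ), (2,λ)}
  {1, 2} × {λ} = {(1,λ), (2,λ)}
  {2} × {λ, μ} = {(2,λ), (2,μ)}
  {0, 1, 2} × {λ} = {(0,λ), (1,λ), (2,λ)}
  {2} × {λ, μ, ν} = {(2,λ), (2,μ), (2,ν)}
  {0, 2} × {λ, μ} = {(0,λ), (0,μ), (2,λ), (2,μ)}
  {1, 2} × {λ, μ} = {(1,λ), (1,μ), (2,λ), (2,μ)}
  {0, 2} × {λ, μ, ν} = {(0,λ), (0,μ), (0,ν), (2,λ), (2,μ), (2,ν)}
  {0, 1, 2} × {λ, μ} = {(0,λ), (0,μ), (1,λ), (1,μ), (2,λ), (2,μ)}
  {1, 2} × {λ, μ, ν} = {(1,λ), (1,μ), (1,ν), (2,λ), (2,μ), (2,ν)}
  {0, 1, 2} × {λ, μ, ν} = {(0,λ), (0,μ), (0,ν), (1,λ), (1,μ), (1,ν), (2,λ), (2,μ), (2,ν)}
These 13 distinct sets form the basis B.
Close under arbitrary unions to get τ_{X×Y}; counting gives |τ_{X×Y}| = 30.


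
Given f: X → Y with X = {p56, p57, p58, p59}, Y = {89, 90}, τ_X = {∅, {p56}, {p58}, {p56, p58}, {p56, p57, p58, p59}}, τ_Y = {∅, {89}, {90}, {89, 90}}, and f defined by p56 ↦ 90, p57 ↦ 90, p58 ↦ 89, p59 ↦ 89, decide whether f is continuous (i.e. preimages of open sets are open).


f is NOT continuous.

Compute f^{-1}(U) for each U ∈ τ_Y:
  U = ∅: f^{-1}(U) = ∅ ∈ τ_X ✓.
  U = {89}: f^{-1}(U) = {p58, p59} ∉ τ_X ✗.
  U = {90}: f^{-1}(U) = {p56, p57} ∉ τ_X ✗.
  U = {89, 90}: f^{-1}(U) = {p56, p57, p58, p59} ∈ τ_X ✓.
Found U = {89} with f^{-1}(U) = {p58, p59} not in τ_X. Therefore f is NOT continuous.


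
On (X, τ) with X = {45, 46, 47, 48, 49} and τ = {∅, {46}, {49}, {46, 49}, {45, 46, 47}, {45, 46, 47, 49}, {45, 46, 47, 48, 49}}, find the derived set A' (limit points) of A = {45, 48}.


A' = {47, 48}

For each x ∈ X, list the open sets U ∈ τ with x ∈ U, then check whether U ∩ (A ∖ {x}) ≠ ∅ for every such U.
  x = 45: open {45, 46, 47} ∋ x has {45, 46, 47} ∩ (A ∖ {45}) = ∅, so x is NOT a limit point.
  x = 46: open {46} ∋ x has {46} ∩ (A ∖ {46}) = ∅, so x is NOT a limit point.
  x = 47: opens ∋ x are {45, 46, 47}, {45, 46, 47, 49}, {45, 46, 47, 48, 49}; each meets A ∖ {47}, so x IS a limit point.
  x = 48: opens ∋ x are {45, 46, 47, 48, 49}; each meets A ∖ {48}, so x IS a limit point.
  x = 49: open {49} ∋ x has {49} ∩ (A ∖ {49}) = ∅, so x is NOT a limit point.
Collecting: A' = {47, 48}.


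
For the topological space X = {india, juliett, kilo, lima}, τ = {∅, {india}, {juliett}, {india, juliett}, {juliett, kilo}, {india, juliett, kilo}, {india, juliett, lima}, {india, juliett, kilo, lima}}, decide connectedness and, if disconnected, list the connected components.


(X, τ) is connected.

Find clopen sets (U ∈ τ with X ∖ U ∈ τ):
  U = ∅, X ∖ U = {india, juliett, kilo, lima} — both open, so U is clopen.
  U = {india, juliett, kilo, lima}, X ∖ U = ∅ — both open, so U is clopen.
Only trivial clopens (∅ and X) exist, so (X, τ) is connected.
Compute connected components by grouping points that agree on all clopens:
  component: {india, juliett, kilo, lima}


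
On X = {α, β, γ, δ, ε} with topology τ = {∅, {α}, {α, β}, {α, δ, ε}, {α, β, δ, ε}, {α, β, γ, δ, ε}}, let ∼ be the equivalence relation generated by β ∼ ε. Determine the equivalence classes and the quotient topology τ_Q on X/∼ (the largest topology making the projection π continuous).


X/∼ = {[α], [β=ε], [γ], [δ]}; |τ_Q| = 4.

Equivalence classes: [α], [β=ε], [γ], [δ].
Quotient map π: X → X/∼ sends α ↦ [α], β ↦ [β=ε], γ ↦ [γ], δ ↦ [δ], ε ↦ [β=ε].
For each subset V ⊆ X/∼, compute π^{-1}(V) ⊆ X and check whether π^{-1}(V) ∈ τ. V is open in τ_Q iff π^{-1}(V) ∈ τ.
  V = {}: π^{-1}(V) = ∅ ∈ τ ✓.
  V = {[α]}: π^{-1}(V) = {α} ∈ τ ✓.
  V = {[β=ε]}: π^{-1}(V) = {β, ε} ∉ τ ✗.
  V = {[α], [β=ε]}: π^{-1}(V) = {α, β, ε} ∉ τ ✗.
  V = {[γ]}: π^{-1}(V) = {γ} ∉ τ ✗.
  V = {[α], [γ]}: π^{-1}(V) = {α, γ} ∉ τ ✗.
  V = {[β=ε], [γ]}: π^{-1}(V) = {β, γ, ε} ∉ τ ✗.
  V = {[α], [β=ε], [γ]}: π^{-1}(V) = {α, β, γ, ε} ∉ τ ✗.
  V = {[δ]}: π^{-1}(V) = {δ} ∉ τ ✗.
  V = {[α], [δ]}: π^{-1}(V) = {α, δ} ∉ τ ✗.
  V = {[β=ε], [δ]}: π^{-1}(V) = {β, δ, ε} ∉ τ ✗.
  V = {[α], [β=ε], [δ]}: π^{-1}(V) = {α, β, δ, ε} ∈ τ ✓.
  V = {[γ], [δ]}: π^{-1}(V) = {γ, δ} ∉ τ ✗.
  V = {[α], [γ], [δ]}: π^{-1}(V) = {α, γ, δ} ∉ τ ✗.
  V = {[β=ε], [γ], [δ]}: π^{-1}(V) = {β, γ, δ, ε} ∉ τ ✗.
  V = {[α], [β=ε], [γ], [δ]}: π^{-1}(V) = {α, β, γ, δ, ε} ∈ τ ✓.
Open sets in the quotient: τ_Q = {{}, {[α]}, {[α], [β=ε], [δ]}, {[α], [β=ε], [γ], [δ]}} (4 elements).


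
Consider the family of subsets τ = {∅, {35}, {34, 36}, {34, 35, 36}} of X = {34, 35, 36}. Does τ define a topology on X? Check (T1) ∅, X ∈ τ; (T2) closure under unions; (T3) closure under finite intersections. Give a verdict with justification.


τ IS a topology on X.

Axiom (T1): ∅ ∈ τ? Yes; X ∈ τ? Yes.
Axiom (T2/T3): check pairwise unions and intersections of members of τ.
All pairwise intersections and unions checked — each lies in τ. Therefore τ satisfies (T1), (T2), (T3): it IS a topology on X.


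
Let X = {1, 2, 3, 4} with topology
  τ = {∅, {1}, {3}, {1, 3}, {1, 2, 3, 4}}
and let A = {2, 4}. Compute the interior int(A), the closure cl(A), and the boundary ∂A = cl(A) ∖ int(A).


int(A) = ∅, cl(A) = {2, 4}, ∂A = {2, 4}.

Closed sets in (X, τ) are complements of opens:
  closed(X, τ) = {∅, {2, 4}, {1, 2, 4}, {2, 3, 4}, {1, 2, 3, 4}}.
int(A) = ⋃ {U ∈ τ : U ⊆ A}. Opens contained in A: ∅.
Taking the union of these: int(A) = ∅.
cl(A) = ⋂ {C closed : A ⊆ C}. Closed sets containing A: {2, 4}, {1, 2, 4}, {2, 3, 4}, {1, 2, 3, 4}.
Intersecting these: cl(A) = {2, 4}.
∂A = cl(A) ∖ int(A) = {2, 4} ∖ ∅ = {2, 4}.


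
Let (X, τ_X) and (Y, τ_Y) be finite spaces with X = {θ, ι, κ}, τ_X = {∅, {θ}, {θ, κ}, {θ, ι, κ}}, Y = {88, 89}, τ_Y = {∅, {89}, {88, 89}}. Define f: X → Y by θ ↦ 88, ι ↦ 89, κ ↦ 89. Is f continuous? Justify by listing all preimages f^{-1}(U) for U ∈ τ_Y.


f is NOT continuous.

Compute f^{-1}(U) for each U ∈ τ_Y:
  U = ∅: f^{-1}(U) = ∅ ∈ τ_X ✓.
  U = {89}: f^{-1}(U) = {ι, κ} ∉ τ_X ✗.
  U = {88, 89}: f^{-1}(U) = {θ, ι, κ} ∈ τ_X ✓.
Found U = {89} with f^{-1}(U) = {ι, κ} not in τ_X. Therefore f is NOT continuous.


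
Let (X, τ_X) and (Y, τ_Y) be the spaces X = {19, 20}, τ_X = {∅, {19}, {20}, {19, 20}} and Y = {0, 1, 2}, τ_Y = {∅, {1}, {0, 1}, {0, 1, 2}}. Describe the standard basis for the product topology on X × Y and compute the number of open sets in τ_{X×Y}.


Basis B = {∅ × ∅, {19} × {1}, {20} × {1}, {19} × {0, 1}, {19, 20} × {1}, {20} × {0, 1}, {19} × {0, 1, 2}, {20} × {0, 1, 2}, {19, 20} × {0, 1}, {19, 20} × {0, 1, 2}}; |τ_{X×Y}| = 16.

Enumerate products U × V with U ∈ τ_X, V ∈ τ_Y (deduplicated):
  ∅ × ∅ = {} (∅)
  {19} × {1} = {(19,1)}
  {20} × {1} = {(20,1)}
  {19} × {0, 1} = {(19,0), (19,1)}
  {19, 20} × {1} = {(19,1), (20,1)}
  {20} × {0, 1} = {(20,0), (20,1)}
  {19} × {0, 1, 2} = {(19,0), (19,1), (19,2)}
  {20} × {0, 1, 2} = {(20,0), (20,1), (20,2)}
  {19, 20} × {0, 1} = {(19,0), (19,1), (20,0), (20,1)}
  {19, 20} × {0, 1, 2} = {(19,0), (19,1), (19,2), (20,0), (20,1), (20,2)}
These 10 distinct sets form the basis B.
Close under arbitrary unions to get τ_{X×Y}; counting gives |τ_{X×Y}| = 16.


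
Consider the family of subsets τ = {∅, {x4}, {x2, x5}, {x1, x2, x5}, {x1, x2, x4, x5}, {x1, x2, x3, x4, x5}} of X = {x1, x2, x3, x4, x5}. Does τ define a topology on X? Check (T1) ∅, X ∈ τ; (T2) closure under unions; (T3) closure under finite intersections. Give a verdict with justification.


τ is NOT a topology on X.

Axiom (T1): ∅ ∈ τ? Yes; X ∈ τ? Yes.
Axiom (T2/T3): check pairwise unions and intersections of members of τ.
Counterexample for (T2): {x4} ∪ {x2, x5} = {x2, x4, x5} ∉ τ. Therefore τ is NOT a topology.


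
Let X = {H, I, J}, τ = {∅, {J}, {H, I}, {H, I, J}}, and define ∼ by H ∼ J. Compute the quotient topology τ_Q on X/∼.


X/∼ = {[H=J], [I]}; |τ_Q| = 2.

Equivalence classes: [H=J], [I].
Quotient map π: X → X/∼ sends H ↦ [H=J], I ↦ [I], J ↦ [H=J].
For each subset V ⊆ X/∼, compute π^{-1}(V) ⊆ X and check whether π^{-1}(V) ∈ τ. V is open in τ_Q iff π^{-1}(V) ∈ τ.
  V = {}: π^{-1}(V) = ∅ ∈ τ ✓.
  V = {[H=J]}: π^{-1}(V) = {H, J} ∉ τ ✗.
  V = {[I]}: π^{-1}(V) = {I} ∉ τ ✗.
  V = {[H=J], [I]}: π^{-1}(V) = {H, I, J} ∈ τ ✓.
Open sets in the quotient: τ_Q = {{}, {[H=J], [I]}} (2 elements).


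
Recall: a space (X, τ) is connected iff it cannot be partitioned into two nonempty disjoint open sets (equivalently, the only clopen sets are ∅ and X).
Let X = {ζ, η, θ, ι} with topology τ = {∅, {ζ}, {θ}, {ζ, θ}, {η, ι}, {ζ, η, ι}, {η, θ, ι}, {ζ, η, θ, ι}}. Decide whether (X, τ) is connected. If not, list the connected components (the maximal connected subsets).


(X, τ) is disconnected; components = [{ζ}, {θ}, {η, ι}].

Find clopen sets (U ∈ τ with X ∖ U ∈ τ):
  U = ∅, X ∖ U = {ζ, η, θ, ι} — both open, so U is clopen.
  U = {ζ}, X ∖ U = {η, θ, ι} — both open, so U is clopen.
  U = {θ}, X ∖ U = {ζ, η, ι} — both open, so U is clopen.
  U = {ζ, θ}, X ∖ U = {η, ι} — both open, so U is clopen.
  U = {η, ι}, X ∖ U = {ζ, θ} — both open, so U is clopen.
  U = {ζ, η, ι}, X ∖ U = {θ} — both open, so U is clopen.
  U = {η, θ, ι}, X ∖ U = {ζ} — both open, so U is clopen.
  U = {ζ, η, θ, ι}, X ∖ U = ∅ — both open, so U is clopen.
Nontrivial clopen(s) exist: e.g. {ζ, η, ι}. So (X, τ) is disconnected.
Compute connected components by grouping points that agree on all clopens:
  component: {ζ}
  component: {θ}
  component: {η, ι}
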